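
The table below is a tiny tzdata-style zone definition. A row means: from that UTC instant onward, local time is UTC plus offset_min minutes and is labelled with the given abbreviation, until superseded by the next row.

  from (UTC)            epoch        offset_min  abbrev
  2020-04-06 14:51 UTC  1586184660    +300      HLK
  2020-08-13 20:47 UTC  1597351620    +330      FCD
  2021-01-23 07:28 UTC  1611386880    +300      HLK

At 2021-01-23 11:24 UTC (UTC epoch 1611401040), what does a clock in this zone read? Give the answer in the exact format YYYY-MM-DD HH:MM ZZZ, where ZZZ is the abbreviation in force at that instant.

2021-01-23 16:24 HLK

Query: 2021-01-23 11:24 UTC
Rule 3/3 (HLK, +05:00): 2021-01-23 07:28 UTC ≤ query < +∞
11·60 + 24 + 300 = 984 min
984 = 0·1440 + 984; 984 = 16·60 + 24 → 16:24, same day
→ 2021-01-23 16:24 HLK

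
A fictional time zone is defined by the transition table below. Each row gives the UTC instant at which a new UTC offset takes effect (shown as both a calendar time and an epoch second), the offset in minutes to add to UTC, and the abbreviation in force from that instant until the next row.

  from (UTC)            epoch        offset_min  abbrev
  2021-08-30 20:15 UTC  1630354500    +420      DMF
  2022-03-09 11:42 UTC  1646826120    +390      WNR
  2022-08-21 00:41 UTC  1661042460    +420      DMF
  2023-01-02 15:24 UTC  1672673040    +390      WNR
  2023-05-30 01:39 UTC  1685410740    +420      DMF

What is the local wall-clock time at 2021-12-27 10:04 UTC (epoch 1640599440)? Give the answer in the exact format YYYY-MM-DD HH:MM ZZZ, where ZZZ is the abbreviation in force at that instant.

2021-12-27 17:04 DMF

Query: 2021-12-27 10:04 UTC
Rule 1/5 (DMF, +07:00): 2021-08-30 20:15 UTC ≤ query < 2022-03-09 11:42 UTC
10·60 + 4 + 420 = 1024 min
1024 = 0·1440 + 1024; 1024 = 17·60 + 4 → 17:04, same day
→ 2021-12-27 17:04 DMF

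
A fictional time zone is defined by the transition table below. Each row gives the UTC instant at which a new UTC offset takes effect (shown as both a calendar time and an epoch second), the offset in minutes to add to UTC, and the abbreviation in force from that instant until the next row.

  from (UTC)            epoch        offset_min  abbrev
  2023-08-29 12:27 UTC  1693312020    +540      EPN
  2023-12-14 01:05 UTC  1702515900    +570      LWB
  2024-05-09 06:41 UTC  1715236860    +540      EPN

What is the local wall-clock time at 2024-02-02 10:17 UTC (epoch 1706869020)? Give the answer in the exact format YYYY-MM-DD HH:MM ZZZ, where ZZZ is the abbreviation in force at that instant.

2024-02-02 19:47 LWB

Query: 2024-02-02 10:17 UTC
Rule 2/3 (LWB, +09:30): 2023-12-14 01:05 UTC ≤ query < 2024-05-09 06:41 UTC
10·60 + 17 + 570 = 1187 min
1187 = 0·1440 + 1187; 1187 = 19·60 + 47 → 19:47, same day
→ 2024-02-02 19:47 LWB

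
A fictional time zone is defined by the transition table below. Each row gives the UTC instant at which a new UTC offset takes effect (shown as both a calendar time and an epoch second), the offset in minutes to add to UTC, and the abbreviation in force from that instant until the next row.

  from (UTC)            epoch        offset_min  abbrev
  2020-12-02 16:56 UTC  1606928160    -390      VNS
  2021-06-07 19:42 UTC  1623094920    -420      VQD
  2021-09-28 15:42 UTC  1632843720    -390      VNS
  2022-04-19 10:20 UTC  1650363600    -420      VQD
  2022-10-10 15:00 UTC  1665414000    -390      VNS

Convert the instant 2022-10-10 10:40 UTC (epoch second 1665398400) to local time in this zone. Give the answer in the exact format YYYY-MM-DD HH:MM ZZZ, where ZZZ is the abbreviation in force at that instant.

Query: 2022-10-10 10:40 UTC
Rule 4/5 (VQD, -07:00): 2022-04-19 10:20 UTC ≤ query < 2022-10-10 15:00 UTC
10·60 + 40 - 420 = 220 min
220 = 0·1440 + 220; 220 = 3·60 + 40 → 03:40, same day
→ 2022-10-10 03:40 VQD

2022-10-10 03:40 VQD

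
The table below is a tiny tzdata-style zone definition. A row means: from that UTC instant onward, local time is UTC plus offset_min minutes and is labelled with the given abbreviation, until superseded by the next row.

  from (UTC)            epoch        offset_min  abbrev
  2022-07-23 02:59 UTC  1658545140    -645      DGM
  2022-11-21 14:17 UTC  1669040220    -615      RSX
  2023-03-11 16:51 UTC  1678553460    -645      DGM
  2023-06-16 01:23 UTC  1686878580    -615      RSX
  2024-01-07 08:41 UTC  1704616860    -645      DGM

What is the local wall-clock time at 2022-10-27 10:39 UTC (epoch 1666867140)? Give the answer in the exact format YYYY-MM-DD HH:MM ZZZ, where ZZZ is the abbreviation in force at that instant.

Query: 2022-10-27 10:39 UTC
Rule 1/5 (DGM, -10:45): 2022-07-23 02:59 UTC ≤ query < 2022-11-21 14:17 UTC
10·60 + 39 - 645 = -6 min
-6 = -1·1440 + 1434; 1434 = 23·60 + 54 → 23:54, 2022-10-27 - 1 day = 2022-10-26
→ 2022-10-26 23:54 DGM

2022-10-26 23:54 DGM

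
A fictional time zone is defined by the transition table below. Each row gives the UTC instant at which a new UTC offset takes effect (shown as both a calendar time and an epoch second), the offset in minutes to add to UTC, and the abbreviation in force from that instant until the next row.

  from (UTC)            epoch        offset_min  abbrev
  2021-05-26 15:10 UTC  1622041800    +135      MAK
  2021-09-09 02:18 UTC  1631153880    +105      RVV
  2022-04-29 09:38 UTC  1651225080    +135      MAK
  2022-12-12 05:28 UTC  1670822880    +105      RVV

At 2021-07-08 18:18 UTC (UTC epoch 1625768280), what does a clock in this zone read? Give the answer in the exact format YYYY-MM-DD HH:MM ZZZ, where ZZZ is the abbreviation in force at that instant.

2021-07-08 20:33 MAK

Query: 2021-07-08 18:18 UTC
Rule 1/4 (MAK, +02:15): 2021-05-26 15:10 UTC ≤ query < 2021-09-09 02:18 UTC
18·60 + 18 + 135 = 1233 min
1233 = 0·1440 + 1233; 1233 = 20·60 + 33 → 20:33, same day
→ 2021-07-08 20:33 MAK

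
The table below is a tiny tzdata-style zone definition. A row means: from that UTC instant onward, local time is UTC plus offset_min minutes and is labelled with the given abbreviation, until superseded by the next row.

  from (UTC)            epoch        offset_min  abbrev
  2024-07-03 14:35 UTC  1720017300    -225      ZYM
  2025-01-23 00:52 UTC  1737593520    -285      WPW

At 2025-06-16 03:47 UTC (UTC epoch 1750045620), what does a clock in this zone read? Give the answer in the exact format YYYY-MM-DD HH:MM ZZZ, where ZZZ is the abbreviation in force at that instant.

2025-06-15 23:02 WPW

Query: 2025-06-16 03:47 UTC
Rule 2/2 (WPW, -04:45): 2025-01-23 00:52 UTC ≤ query < +∞
3·60 + 47 - 285 = -58 min
-58 = -1·1440 + 1382; 1382 = 23·60 + 2 → 23:02, 2025-06-16 - 1 day = 2025-06-15
→ 2025-06-15 23:02 WPW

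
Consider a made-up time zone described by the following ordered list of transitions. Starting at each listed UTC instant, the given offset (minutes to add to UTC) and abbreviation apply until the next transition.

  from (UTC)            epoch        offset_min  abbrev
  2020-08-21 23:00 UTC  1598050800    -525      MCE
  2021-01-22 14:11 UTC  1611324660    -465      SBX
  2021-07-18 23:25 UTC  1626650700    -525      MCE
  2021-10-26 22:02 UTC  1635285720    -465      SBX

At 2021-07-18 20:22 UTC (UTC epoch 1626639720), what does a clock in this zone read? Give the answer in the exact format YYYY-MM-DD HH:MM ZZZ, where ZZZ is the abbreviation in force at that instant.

Query: 2021-07-18 20:22 UTC
Rule 2/4 (SBX, -07:45): 2021-01-22 14:11 UTC ≤ query < 2021-07-18 23:25 UTC
20·60 + 22 - 465 = 757 min
757 = 0·1440 + 757; 757 = 12·60 + 37 → 12:37, same day
→ 2021-07-18 12:37 SBX

2021-07-18 12:37 SBX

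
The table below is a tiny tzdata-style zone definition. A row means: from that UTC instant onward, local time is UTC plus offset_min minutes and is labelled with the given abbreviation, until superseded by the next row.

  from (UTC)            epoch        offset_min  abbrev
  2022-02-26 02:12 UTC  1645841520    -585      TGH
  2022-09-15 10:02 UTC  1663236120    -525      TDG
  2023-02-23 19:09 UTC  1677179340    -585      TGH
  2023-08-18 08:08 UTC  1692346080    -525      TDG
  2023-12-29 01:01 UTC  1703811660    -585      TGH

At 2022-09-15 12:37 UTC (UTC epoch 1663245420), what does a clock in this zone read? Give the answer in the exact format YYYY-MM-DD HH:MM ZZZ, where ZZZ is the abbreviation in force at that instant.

2022-09-15 03:52 TDG

Query: 2022-09-15 12:37 UTC
Rule 2/5 (TDG, -08:45): 2022-09-15 10:02 UTC ≤ query < 2023-02-23 19:09 UTC
12·60 + 37 - 525 = 232 min
232 = 0·1440 + 232; 232 = 3·60 + 52 → 03:52, same day
→ 2022-09-15 03:52 TDG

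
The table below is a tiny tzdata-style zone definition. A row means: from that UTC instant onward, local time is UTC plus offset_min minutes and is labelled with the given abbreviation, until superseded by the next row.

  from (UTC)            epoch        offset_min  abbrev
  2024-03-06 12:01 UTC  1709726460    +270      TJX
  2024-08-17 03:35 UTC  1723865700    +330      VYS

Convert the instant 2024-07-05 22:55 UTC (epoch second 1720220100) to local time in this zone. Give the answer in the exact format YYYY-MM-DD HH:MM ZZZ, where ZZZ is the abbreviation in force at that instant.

Query: 2024-07-05 22:55 UTC
Rule 1/2 (TJX, +04:30): 2024-03-06 12:01 UTC ≤ query < 2024-08-17 03:35 UTC
22·60 + 55 + 270 = 1645 min
1645 = 1·1440 + 205; 205 = 3·60 + 25 → 03:25, 2024-07-05 + 1 day = 2024-07-06
→ 2024-07-06 03:25 TJX

2024-07-06 03:25 TJX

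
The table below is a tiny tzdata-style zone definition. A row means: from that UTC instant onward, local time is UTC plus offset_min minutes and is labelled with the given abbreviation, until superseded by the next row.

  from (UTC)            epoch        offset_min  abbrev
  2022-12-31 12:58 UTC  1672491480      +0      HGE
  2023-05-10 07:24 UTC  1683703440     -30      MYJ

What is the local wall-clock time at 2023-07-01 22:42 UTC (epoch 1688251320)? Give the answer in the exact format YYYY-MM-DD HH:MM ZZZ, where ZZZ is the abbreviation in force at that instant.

2023-07-01 22:12 MYJ

Query: 2023-07-01 22:42 UTC
Rule 2/2 (MYJ, -00:30): 2023-05-10 07:24 UTC ≤ query < +∞
22·60 + 42 - 30 = 1332 min
1332 = 0·1440 + 1332; 1332 = 22·60 + 12 → 22:12, same day
→ 2023-07-01 22:12 MYJ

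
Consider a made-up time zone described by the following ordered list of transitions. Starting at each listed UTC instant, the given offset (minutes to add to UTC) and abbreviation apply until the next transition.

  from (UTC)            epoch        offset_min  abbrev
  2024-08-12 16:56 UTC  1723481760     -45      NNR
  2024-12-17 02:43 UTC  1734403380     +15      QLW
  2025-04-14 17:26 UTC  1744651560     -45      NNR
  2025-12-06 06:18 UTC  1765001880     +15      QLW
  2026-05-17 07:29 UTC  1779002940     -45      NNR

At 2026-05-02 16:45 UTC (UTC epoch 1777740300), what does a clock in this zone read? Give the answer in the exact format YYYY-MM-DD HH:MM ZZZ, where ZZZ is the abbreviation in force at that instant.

2026-05-02 17:00 QLW

Query: 2026-05-02 16:45 UTC
Rule 4/5 (QLW, +00:15): 2025-12-06 06:18 UTC ≤ query < 2026-05-17 07:29 UTC
16·60 + 45 + 15 = 1020 min
1020 = 0·1440 + 1020; 1020 = 17·60 + 0 → 17:00, same day
→ 2026-05-02 17:00 QLW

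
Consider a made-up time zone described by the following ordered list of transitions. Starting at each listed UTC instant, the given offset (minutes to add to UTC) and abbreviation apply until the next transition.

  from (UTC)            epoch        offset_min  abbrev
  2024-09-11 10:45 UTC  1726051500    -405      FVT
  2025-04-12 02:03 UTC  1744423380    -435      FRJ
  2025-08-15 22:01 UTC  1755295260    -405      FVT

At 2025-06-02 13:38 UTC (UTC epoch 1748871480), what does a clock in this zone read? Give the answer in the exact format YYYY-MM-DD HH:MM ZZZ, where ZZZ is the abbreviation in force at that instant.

2025-06-02 06:23 FRJ

Query: 2025-06-02 13:38 UTC
Rule 2/3 (FRJ, -07:15): 2025-04-12 02:03 UTC ≤ query < 2025-08-15 22:01 UTC
13·60 + 38 - 435 = 383 min
383 = 0·1440 + 383; 383 = 6·60 + 23 → 06:23, same day
→ 2025-06-02 06:23 FRJ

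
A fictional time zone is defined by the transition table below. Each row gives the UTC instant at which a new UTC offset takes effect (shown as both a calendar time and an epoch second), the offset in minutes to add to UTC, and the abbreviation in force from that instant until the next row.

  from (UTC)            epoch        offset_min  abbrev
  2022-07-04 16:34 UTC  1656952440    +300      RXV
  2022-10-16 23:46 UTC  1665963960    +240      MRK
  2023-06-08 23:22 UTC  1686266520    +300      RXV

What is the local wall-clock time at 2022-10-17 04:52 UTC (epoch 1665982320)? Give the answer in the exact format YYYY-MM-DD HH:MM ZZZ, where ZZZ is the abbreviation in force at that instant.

Query: 2022-10-17 04:52 UTC
Rule 2/3 (MRK, +04:00): 2022-10-16 23:46 UTC ≤ query < 2023-06-08 23:22 UTC
4·60 + 52 + 240 = 532 min
532 = 0·1440 + 532; 532 = 8·60 + 52 → 08:52, same day
→ 2022-10-17 08:52 MRK

2022-10-17 08:52 MRK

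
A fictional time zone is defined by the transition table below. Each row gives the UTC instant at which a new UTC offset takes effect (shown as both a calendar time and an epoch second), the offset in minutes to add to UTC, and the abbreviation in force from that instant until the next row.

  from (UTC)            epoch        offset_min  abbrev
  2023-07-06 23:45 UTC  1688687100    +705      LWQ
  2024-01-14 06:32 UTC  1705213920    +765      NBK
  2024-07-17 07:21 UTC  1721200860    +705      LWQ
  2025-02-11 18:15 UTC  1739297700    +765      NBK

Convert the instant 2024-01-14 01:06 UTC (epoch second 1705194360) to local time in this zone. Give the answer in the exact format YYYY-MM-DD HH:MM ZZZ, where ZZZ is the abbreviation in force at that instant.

2024-01-14 12:51 LWQ

Query: 2024-01-14 01:06 UTC
Rule 1/4 (LWQ, +11:45): 2023-07-06 23:45 UTC ≤ query < 2024-01-14 06:32 UTC
1·60 + 6 + 705 = 771 min
771 = 0·1440 + 771; 771 = 12·60 + 51 → 12:51, same day
→ 2024-01-14 12:51 LWQ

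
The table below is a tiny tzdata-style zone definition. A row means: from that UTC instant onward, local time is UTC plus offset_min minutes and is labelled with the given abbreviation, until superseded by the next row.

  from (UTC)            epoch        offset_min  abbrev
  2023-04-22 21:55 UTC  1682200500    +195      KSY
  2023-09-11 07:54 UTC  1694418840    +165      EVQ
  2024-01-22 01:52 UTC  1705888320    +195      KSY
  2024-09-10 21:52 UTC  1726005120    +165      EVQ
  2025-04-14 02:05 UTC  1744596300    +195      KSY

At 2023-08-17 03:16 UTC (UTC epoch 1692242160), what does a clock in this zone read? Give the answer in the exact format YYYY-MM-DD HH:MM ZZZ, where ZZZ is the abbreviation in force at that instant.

2023-08-17 06:31 KSY

Query: 2023-08-17 03:16 UTC
Rule 1/5 (KSY, +03:15): 2023-04-22 21:55 UTC ≤ query < 2023-09-11 07:54 UTC
3·60 + 16 + 195 = 391 min
391 = 0·1440 + 391; 391 = 6·60 + 31 → 06:31, same day
→ 2023-08-17 06:31 KSY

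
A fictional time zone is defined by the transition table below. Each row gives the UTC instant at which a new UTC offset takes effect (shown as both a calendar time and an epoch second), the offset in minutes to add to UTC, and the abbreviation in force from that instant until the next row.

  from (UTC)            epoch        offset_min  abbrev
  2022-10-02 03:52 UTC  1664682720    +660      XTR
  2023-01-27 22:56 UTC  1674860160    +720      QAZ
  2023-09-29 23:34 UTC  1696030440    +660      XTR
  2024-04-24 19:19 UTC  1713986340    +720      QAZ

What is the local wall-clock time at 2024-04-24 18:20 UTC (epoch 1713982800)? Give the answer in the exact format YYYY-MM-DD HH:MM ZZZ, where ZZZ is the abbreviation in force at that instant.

2024-04-25 05:20 XTR

Query: 2024-04-24 18:20 UTC
Rule 3/4 (XTR, +11:00): 2023-09-29 23:34 UTC ≤ query < 2024-04-24 19:19 UTC
18·60 + 20 + 660 = 1760 min
1760 = 1·1440 + 320; 320 = 5·60 + 20 → 05:20, 2024-04-24 + 1 day = 2024-04-25
→ 2024-04-25 05:20 XTR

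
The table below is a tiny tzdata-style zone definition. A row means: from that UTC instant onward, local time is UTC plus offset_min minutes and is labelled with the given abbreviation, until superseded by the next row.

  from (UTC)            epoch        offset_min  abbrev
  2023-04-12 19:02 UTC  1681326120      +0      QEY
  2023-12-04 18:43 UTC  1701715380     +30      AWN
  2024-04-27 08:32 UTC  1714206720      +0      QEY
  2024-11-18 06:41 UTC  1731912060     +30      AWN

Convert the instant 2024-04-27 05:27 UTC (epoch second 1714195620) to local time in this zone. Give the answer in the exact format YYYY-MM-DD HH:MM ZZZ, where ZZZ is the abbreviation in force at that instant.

Query: 2024-04-27 05:27 UTC
Rule 2/4 (AWN, +00:30): 2023-12-04 18:43 UTC ≤ query < 2024-04-27 08:32 UTC
5·60 + 27 + 30 = 357 min
357 = 0·1440 + 357; 357 = 5·60 + 57 → 05:57, same day
→ 2024-04-27 05:57 AWN

2024-04-27 05:57 AWN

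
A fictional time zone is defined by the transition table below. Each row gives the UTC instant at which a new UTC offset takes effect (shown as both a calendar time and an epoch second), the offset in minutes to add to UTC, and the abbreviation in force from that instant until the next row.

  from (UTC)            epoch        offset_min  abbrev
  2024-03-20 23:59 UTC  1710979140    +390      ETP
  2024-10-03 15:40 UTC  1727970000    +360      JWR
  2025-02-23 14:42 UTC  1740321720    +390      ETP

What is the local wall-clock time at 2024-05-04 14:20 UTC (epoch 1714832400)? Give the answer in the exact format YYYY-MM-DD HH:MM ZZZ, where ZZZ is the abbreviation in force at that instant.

Query: 2024-05-04 14:20 UTC
Rule 1/3 (ETP, +06:30): 2024-03-20 23:59 UTC ≤ query < 2024-10-03 15:40 UTC
14·60 + 20 + 390 = 1250 min
1250 = 0·1440 + 1250; 1250 = 20·60 + 50 → 20:50, same day
→ 2024-05-04 20:50 ETP

2024-05-04 20:50 ETP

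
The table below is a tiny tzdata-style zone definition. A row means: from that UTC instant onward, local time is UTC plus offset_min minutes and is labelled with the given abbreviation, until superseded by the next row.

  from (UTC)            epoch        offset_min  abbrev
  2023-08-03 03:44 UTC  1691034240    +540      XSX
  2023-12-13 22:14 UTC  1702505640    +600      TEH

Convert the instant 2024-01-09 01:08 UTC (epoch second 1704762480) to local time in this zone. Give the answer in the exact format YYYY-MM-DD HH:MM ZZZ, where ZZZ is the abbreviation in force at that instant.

2024-01-09 11:08 TEH

Query: 2024-01-09 01:08 UTC
Rule 2/2 (TEH, +10:00): 2023-12-13 22:14 UTC ≤ query < +∞
1·60 + 8 + 600 = 668 min
668 = 0·1440 + 668; 668 = 11·60 + 8 → 11:08, same day
→ 2024-01-09 11:08 TEH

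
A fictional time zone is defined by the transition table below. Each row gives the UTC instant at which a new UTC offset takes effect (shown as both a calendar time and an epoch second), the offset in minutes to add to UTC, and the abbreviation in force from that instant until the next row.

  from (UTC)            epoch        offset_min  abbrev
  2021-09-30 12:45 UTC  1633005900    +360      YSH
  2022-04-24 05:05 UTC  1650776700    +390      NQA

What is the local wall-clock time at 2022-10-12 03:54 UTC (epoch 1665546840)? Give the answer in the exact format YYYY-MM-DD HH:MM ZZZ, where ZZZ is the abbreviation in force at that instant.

Query: 2022-10-12 03:54 UTC
Rule 2/2 (NQA, +06:30): 2022-04-24 05:05 UTC ≤ query < +∞
3·60 + 54 + 390 = 624 min
624 = 0·1440 + 624; 624 = 10·60 + 24 → 10:24, same day
→ 2022-10-12 10:24 NQA

2022-10-12 10:24 NQA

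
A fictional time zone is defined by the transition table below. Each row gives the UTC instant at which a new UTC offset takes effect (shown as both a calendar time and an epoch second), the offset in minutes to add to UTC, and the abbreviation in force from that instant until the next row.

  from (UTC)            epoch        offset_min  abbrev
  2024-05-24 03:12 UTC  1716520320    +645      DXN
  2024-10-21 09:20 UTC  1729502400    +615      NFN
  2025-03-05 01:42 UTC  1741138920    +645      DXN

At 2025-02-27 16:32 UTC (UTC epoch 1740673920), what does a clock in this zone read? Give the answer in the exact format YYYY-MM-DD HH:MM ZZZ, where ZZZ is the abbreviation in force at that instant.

Query: 2025-02-27 16:32 UTC
Rule 2/3 (NFN, +10:15): 2024-10-21 09:20 UTC ≤ query < 2025-03-05 01:42 UTC
16·60 + 32 + 615 = 1607 min
1607 = 1·1440 + 167; 167 = 2·60 + 47 → 02:47, 2025-02-27 + 1 day = 2025-02-28
→ 2025-02-28 02:47 NFN

2025-02-28 02:47 NFN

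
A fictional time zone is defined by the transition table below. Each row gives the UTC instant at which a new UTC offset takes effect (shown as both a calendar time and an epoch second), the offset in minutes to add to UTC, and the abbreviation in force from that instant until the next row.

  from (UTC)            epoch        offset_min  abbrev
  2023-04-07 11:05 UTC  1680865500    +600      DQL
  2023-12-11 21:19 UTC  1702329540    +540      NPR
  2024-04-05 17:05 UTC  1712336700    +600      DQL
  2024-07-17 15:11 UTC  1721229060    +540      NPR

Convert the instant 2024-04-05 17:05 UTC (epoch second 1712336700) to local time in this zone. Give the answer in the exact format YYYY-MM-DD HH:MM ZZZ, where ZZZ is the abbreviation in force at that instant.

Query: 2024-04-05 17:05 UTC
Rule 3/4 (DQL, +10:00): 2024-04-05 17:05 UTC ≤ query < 2024-07-17 15:11 UTC
17·60 + 5 + 600 = 1625 min
1625 = 1·1440 + 185; 185 = 3·60 + 5 → 03:05, 2024-04-05 + 1 day = 2024-04-06
→ 2024-04-06 03:05 DQL

2024-04-06 03:05 DQL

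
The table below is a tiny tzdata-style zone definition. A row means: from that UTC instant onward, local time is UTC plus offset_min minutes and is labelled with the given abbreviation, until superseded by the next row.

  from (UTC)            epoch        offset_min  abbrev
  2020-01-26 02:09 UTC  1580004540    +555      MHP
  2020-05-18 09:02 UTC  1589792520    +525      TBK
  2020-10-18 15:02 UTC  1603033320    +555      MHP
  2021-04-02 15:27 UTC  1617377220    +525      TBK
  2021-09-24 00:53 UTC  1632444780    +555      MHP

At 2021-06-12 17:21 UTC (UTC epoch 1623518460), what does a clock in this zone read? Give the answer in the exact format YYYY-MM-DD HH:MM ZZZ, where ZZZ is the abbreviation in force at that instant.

Query: 2021-06-12 17:21 UTC
Rule 4/5 (TBK, +08:45): 2021-04-02 15:27 UTC ≤ query < 2021-09-24 00:53 UTC
17·60 + 21 + 525 = 1566 min
1566 = 1·1440 + 126; 126 = 2·60 + 6 → 02:06, 2021-06-12 + 1 day = 2021-06-13
→ 2021-06-13 02:06 TBK

2021-06-13 02:06 TBK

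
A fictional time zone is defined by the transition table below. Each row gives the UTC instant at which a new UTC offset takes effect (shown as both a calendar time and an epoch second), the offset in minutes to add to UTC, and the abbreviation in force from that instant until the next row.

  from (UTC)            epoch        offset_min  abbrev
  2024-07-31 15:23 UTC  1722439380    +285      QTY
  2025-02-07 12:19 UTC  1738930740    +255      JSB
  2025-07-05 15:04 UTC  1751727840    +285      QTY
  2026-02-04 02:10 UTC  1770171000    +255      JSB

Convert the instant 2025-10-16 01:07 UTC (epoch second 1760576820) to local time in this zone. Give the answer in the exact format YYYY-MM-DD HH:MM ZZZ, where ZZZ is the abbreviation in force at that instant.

Query: 2025-10-16 01:07 UTC
Rule 3/4 (QTY, +04:45): 2025-07-05 15:04 UTC ≤ query < 2026-02-04 02:10 UTC
1·60 + 7 + 285 = 352 min
352 = 0·1440 + 352; 352 = 5·60 + 52 → 05:52, same day
→ 2025-10-16 05:52 QTY

2025-10-16 05:52 QTY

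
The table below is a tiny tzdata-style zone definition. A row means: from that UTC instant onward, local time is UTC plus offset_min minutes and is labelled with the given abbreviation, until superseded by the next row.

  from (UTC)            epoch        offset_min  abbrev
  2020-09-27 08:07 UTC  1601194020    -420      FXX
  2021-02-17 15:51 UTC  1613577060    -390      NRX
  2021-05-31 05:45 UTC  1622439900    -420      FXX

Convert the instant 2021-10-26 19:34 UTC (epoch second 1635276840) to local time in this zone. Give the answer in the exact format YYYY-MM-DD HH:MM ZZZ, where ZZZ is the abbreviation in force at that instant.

2021-10-26 12:34 FXX

Query: 2021-10-26 19:34 UTC
Rule 3/3 (FXX, -07:00): 2021-05-31 05:45 UTC ≤ query < +∞
19·60 + 34 - 420 = 754 min
754 = 0·1440 + 754; 754 = 12·60 + 34 → 12:34, same day
→ 2021-10-26 12:34 FXX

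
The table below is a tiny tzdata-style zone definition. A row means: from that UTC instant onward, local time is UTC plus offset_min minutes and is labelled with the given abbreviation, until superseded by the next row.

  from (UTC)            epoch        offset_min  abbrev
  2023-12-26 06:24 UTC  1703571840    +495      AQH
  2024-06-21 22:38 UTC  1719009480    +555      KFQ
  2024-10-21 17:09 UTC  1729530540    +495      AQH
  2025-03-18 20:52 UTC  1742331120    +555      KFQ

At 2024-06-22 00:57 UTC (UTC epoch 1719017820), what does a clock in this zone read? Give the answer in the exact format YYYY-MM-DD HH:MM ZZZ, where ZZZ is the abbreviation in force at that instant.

Query: 2024-06-22 00:57 UTC
Rule 2/4 (KFQ, +09:15): 2024-06-21 22:38 UTC ≤ query < 2024-10-21 17:09 UTC
0·60 + 57 + 555 = 612 min
612 = 0·1440 + 612; 612 = 10·60 + 12 → 10:12, same day
→ 2024-06-22 10:12 KFQ

2024-06-22 10:12 KFQ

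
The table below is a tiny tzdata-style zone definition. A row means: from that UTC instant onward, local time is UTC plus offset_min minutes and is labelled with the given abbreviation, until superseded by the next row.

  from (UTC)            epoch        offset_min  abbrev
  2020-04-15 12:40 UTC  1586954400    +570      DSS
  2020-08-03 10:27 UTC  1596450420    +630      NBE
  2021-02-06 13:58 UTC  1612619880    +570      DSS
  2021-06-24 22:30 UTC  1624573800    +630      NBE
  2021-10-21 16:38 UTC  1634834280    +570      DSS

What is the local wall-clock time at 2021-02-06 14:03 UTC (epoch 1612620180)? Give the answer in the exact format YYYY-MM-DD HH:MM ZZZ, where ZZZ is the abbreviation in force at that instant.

Query: 2021-02-06 14:03 UTC
Rule 3/5 (DSS, +09:30): 2021-02-06 13:58 UTC ≤ query < 2021-06-24 22:30 UTC
14·60 + 3 + 570 = 1413 min
1413 = 0·1440 + 1413; 1413 = 23·60 + 33 → 23:33, same day
→ 2021-02-06 23:33 DSS

2021-02-06 23:33 DSS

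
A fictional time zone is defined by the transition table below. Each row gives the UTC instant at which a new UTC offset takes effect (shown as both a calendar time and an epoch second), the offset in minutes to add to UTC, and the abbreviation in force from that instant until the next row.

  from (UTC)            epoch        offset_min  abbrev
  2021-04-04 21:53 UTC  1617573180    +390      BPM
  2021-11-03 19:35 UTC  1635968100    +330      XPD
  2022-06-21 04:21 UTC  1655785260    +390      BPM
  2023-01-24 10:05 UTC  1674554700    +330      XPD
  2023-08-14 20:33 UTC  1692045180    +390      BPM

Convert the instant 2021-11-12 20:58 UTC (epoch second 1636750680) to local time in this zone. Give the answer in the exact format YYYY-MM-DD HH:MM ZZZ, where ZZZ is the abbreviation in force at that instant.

2021-11-13 02:28 XPD

Query: 2021-11-12 20:58 UTC
Rule 2/5 (XPD, +05:30): 2021-11-03 19:35 UTC ≤ query < 2022-06-21 04:21 UTC
20·60 + 58 + 330 = 1588 min
1588 = 1·1440 + 148; 148 = 2·60 + 28 → 02:28, 2021-11-12 + 1 day = 2021-11-13
→ 2021-11-13 02:28 XPD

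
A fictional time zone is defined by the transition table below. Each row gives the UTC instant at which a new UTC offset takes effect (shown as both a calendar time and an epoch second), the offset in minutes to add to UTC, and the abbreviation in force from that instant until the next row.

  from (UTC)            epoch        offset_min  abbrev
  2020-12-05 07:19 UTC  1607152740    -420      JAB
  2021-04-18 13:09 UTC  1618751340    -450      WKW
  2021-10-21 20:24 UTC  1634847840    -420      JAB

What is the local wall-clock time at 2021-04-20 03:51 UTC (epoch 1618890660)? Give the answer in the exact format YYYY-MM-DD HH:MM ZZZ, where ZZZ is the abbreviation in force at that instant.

Query: 2021-04-20 03:51 UTC
Rule 2/3 (WKW, -07:30): 2021-04-18 13:09 UTC ≤ query < 2021-10-21 20:24 UTC
3·60 + 51 - 450 = -219 min
-219 = -1·1440 + 1221; 1221 = 20·60 + 21 → 20:21, 2021-04-20 - 1 day = 2021-04-19
→ 2021-04-19 20:21 WKW

2021-04-19 20:21 WKW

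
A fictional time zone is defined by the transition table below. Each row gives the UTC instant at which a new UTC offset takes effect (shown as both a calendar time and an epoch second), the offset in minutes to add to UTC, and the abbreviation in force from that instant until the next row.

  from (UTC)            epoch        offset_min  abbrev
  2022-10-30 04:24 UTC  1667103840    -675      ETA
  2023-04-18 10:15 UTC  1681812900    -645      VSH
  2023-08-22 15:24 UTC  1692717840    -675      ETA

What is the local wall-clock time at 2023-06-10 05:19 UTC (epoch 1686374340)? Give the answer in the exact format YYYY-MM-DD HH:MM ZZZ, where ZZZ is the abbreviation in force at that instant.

2023-06-09 18:34 VSH

Query: 2023-06-10 05:19 UTC
Rule 2/3 (VSH, -10:45): 2023-04-18 10:15 UTC ≤ query < 2023-08-22 15:24 UTC
5·60 + 19 - 645 = -326 min
-326 = -1·1440 + 1114; 1114 = 18·60 + 34 → 18:34, 2023-06-10 - 1 day = 2023-06-09
→ 2023-06-09 18:34 VSH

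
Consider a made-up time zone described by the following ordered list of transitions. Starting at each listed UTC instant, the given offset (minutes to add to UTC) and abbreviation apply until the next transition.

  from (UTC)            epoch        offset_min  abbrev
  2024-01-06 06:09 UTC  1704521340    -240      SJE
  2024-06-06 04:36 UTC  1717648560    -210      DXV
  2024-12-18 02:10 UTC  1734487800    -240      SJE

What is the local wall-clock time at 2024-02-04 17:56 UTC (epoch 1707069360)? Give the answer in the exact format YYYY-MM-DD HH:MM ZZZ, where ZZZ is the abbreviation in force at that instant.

Query: 2024-02-04 17:56 UTC
Rule 1/3 (SJE, -04:00): 2024-01-06 06:09 UTC ≤ query < 2024-06-06 04:36 UTC
17·60 + 56 - 240 = 836 min
836 = 0·1440 + 836; 836 = 13·60 + 56 → 13:56, same day
→ 2024-02-04 13:56 SJE

2024-02-04 13:56 SJE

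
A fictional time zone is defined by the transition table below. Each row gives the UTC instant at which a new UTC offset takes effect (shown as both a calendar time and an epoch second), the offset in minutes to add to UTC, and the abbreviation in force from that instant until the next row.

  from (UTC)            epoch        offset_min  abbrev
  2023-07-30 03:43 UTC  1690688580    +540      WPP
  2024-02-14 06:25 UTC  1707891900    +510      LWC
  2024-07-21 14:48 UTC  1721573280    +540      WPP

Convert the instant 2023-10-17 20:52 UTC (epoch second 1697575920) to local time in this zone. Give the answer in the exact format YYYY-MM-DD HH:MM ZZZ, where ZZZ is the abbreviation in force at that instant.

Query: 2023-10-17 20:52 UTC
Rule 1/3 (WPP, +09:00): 2023-07-30 03:43 UTC ≤ query < 2024-02-14 06:25 UTC
20·60 + 52 + 540 = 1792 min
1792 = 1·1440 + 352; 352 = 5·60 + 52 → 05:52, 2023-10-17 + 1 day = 2023-10-18
→ 2023-10-18 05:52 WPP

2023-10-18 05:52 WPP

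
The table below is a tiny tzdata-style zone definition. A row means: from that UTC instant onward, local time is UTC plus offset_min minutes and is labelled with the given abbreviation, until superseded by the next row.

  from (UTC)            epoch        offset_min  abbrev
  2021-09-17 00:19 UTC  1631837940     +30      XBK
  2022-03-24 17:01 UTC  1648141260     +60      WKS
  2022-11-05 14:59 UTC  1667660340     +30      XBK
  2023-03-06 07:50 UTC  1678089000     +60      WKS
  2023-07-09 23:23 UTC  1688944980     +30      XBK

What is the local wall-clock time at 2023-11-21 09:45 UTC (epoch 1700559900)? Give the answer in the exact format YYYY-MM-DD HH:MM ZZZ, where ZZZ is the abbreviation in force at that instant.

2023-11-21 10:15 XBK

Query: 2023-11-21 09:45 UTC
Rule 5/5 (XBK, +00:30): 2023-07-09 23:23 UTC ≤ query < +∞
9·60 + 45 + 30 = 615 min
615 = 0·1440 + 615; 615 = 10·60 + 15 → 10:15, same day
→ 2023-11-21 10:15 XBK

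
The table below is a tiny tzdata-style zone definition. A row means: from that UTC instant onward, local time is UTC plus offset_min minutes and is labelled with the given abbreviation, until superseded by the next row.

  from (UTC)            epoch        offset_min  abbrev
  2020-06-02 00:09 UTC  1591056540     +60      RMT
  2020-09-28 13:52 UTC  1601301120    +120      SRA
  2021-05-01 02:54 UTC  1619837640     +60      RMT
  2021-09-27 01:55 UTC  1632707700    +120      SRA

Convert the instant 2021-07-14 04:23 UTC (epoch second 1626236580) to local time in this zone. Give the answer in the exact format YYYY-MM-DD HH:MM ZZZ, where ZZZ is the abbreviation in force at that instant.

Query: 2021-07-14 04:23 UTC
Rule 3/4 (RMT, +01:00): 2021-05-01 02:54 UTC ≤ query < 2021-09-27 01:55 UTC
4·60 + 23 + 60 = 323 min
323 = 0·1440 + 323; 323 = 5·60 + 23 → 05:23, same day
→ 2021-07-14 05:23 RMT

2021-07-14 05:23 RMT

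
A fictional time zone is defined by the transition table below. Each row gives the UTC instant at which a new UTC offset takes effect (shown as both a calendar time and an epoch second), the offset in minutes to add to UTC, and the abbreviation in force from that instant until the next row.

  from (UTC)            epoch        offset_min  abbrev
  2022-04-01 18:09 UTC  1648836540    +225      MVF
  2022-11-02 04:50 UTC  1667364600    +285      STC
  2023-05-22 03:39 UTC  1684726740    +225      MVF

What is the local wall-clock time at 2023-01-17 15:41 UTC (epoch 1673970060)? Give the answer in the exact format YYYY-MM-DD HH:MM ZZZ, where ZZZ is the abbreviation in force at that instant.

2023-01-17 20:26 STC

Query: 2023-01-17 15:41 UTC
Rule 2/3 (STC, +04:45): 2022-11-02 04:50 UTC ≤ query < 2023-05-22 03:39 UTC
15·60 + 41 + 285 = 1226 min
1226 = 0·1440 + 1226; 1226 = 20·60 + 26 → 20:26, same day
→ 2023-01-17 20:26 STC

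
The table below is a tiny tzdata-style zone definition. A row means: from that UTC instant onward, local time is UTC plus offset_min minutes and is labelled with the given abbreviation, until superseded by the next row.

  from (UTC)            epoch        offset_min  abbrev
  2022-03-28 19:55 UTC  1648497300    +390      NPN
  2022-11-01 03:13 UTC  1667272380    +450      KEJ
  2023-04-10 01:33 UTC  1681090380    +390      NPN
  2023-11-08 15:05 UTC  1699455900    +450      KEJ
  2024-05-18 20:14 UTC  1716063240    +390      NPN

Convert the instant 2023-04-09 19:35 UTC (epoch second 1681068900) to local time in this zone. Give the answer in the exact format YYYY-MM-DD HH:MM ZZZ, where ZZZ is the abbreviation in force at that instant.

Query: 2023-04-09 19:35 UTC
Rule 2/5 (KEJ, +07:30): 2022-11-01 03:13 UTC ≤ query < 2023-04-10 01:33 UTC
19·60 + 35 + 450 = 1625 min
1625 = 1·1440 + 185; 185 = 3·60 + 5 → 03:05, 2023-04-09 + 1 day = 2023-04-10
→ 2023-04-10 03:05 KEJ

2023-04-10 03:05 KEJ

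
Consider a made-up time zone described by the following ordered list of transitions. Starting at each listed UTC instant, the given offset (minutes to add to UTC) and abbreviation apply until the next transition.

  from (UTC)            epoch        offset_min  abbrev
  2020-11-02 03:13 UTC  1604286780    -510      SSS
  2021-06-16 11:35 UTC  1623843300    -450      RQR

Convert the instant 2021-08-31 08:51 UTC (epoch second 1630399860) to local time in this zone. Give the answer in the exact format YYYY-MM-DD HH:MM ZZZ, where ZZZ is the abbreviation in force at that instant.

Query: 2021-08-31 08:51 UTC
Rule 2/2 (RQR, -07:30): 2021-06-16 11:35 UTC ≤ query < +∞
8·60 + 51 - 450 = 81 min
81 = 0·1440 + 81; 81 = 1·60 + 21 → 01:21, same day
→ 2021-08-31 01:21 RQR

2021-08-31 01:21 RQR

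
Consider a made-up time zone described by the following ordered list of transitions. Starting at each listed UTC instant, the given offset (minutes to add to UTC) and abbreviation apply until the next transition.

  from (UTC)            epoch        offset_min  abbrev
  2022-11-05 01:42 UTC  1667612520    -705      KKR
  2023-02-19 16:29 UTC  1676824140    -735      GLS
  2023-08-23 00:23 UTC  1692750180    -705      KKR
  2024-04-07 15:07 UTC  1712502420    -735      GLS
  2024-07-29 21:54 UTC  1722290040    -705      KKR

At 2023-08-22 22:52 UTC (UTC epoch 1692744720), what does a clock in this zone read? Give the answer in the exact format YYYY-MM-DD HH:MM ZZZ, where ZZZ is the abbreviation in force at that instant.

2023-08-22 10:37 GLS

Query: 2023-08-22 22:52 UTC
Rule 2/5 (GLS, -12:15): 2023-02-19 16:29 UTC ≤ query < 2023-08-23 00:23 UTC
22·60 + 52 - 735 = 637 min
637 = 0·1440 + 637; 637 = 10·60 + 37 → 10:37, same day
→ 2023-08-22 10:37 GLS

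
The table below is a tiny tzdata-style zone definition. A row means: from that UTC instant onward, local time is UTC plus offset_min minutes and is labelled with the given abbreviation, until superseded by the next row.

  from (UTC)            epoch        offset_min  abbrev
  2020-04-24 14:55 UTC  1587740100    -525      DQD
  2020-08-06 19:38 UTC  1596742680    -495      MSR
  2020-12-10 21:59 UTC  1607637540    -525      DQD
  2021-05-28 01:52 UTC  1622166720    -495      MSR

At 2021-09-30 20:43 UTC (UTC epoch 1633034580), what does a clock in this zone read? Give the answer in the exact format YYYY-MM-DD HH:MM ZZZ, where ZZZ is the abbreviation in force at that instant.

2021-09-30 12:28 MSR

Query: 2021-09-30 20:43 UTC
Rule 4/4 (MSR, -08:15): 2021-05-28 01:52 UTC ≤ query < +∞
20·60 + 43 - 495 = 748 min
748 = 0·1440 + 748; 748 = 12·60 + 28 → 12:28, same day
→ 2021-09-30 12:28 MSR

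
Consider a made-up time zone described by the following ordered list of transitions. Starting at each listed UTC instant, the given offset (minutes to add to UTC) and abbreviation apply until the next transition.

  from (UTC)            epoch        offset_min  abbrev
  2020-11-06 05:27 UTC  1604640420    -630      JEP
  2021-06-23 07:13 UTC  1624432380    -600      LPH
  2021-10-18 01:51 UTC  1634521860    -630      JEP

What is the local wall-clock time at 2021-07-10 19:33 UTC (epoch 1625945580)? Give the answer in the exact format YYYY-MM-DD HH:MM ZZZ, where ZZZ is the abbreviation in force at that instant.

Query: 2021-07-10 19:33 UTC
Rule 2/3 (LPH, -10:00): 2021-06-23 07:13 UTC ≤ query < 2021-10-18 01:51 UTC
19·60 + 33 - 600 = 573 min
573 = 0·1440 + 573; 573 = 9·60 + 33 → 09:33, same day
→ 2021-07-10 09:33 LPH

2021-07-10 09:33 LPH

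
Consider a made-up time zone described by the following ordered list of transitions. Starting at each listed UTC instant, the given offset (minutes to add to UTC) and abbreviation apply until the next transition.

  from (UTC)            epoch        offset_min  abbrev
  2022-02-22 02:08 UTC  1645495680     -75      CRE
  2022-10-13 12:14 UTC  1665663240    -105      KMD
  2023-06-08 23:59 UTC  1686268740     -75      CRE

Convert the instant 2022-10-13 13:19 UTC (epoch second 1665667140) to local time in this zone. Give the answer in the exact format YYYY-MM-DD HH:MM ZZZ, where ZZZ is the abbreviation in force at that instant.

Query: 2022-10-13 13:19 UTC
Rule 2/3 (KMD, -01:45): 2022-10-13 12:14 UTC ≤ query < 2023-06-08 23:59 UTC
13·60 + 19 - 105 = 694 min
694 = 0·1440 + 694; 694 = 11·60 + 34 → 11:34, same day
→ 2022-10-13 11:34 KMD

2022-10-13 11:34 KMD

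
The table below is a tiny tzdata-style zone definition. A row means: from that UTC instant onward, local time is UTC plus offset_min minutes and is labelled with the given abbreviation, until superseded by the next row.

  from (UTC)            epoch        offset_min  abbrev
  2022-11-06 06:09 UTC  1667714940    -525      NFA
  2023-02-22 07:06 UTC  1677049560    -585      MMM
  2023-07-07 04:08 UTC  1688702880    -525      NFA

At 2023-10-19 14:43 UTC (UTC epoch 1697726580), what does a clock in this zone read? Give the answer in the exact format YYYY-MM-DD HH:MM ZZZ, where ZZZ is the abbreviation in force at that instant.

2023-10-19 05:58 NFA

Query: 2023-10-19 14:43 UTC
Rule 3/3 (NFA, -08:45): 2023-07-07 04:08 UTC ≤ query < +∞
14·60 + 43 - 525 = 358 min
358 = 0·1440 + 358; 358 = 5·60 + 58 → 05:58, same day
→ 2023-10-19 05:58 NFA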